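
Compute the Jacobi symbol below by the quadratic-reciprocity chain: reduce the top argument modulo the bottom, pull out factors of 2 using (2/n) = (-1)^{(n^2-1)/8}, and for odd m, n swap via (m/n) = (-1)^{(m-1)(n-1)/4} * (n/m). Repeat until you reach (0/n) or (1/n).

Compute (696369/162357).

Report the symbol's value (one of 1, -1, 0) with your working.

(696369/162357): 696369 mod 162357 = 46941, so (696369/162357) = (46941/162357)
flip (46941/162357) -> (162357/46941): both odd, 46941 mod 4 = 1, 162357 mod 4 = 1, so the flip contributes +1; sign now +1
(162357/46941): 162357 mod 46941 = 21534, so (162357/46941) = (21534/46941)
factor out 2^1: 21534 = 2^1·10767; with 46941 mod 8 = 5, (2/46941) = -1; sign now -1; continue with (10767/46941)
flip (10767/46941) -> (46941/10767): both odd, 10767 mod 4 = 3, 46941 mod 4 = 1, so the flip contributes +1; sign now -1
(46941/10767): 46941 mod 10767 = 3873, so (46941/10767) = (3873/10767)
flip (3873/10767) -> (10767/3873): both odd, 3873 mod 4 = 1, 10767 mod 4 = 3, so the flip contributes +1; sign now -1
(10767/3873): 10767 mod 3873 = 3021, so (10767/3873) = (3021/3873)
flip (3021/3873) -> (3873/3021): both odd, 3021 mod 4 = 1, 3873 mod 4 = 1, so the flip contributes +1; sign now -1
(3873/3021): 3873 mod 3021 = 852, so (3873/3021) = (852/3021)
factor out 2^2: 852 = 2^2·213; with 3021 mod 8 = 5, (2/3021) = -1; sign now -1; continue with (213/3021)
flip (213/3021) -> (3021/213): both odd, 213 mod 4 = 1, 3021 mod 4 = 1, so the flip contributes +1; sign now -1
(3021/213): 3021 mod 213 = 39, so (3021/213) = (39/213)
flip (39/213) -> (213/39): both odd, 39 mod 4 = 3, 213 mod 4 = 1, so the flip contributes +1; sign now -1
(213/39): 213 mod 39 = 18, so (213/39) = (18/39)
factor out 2^1: 18 = 2^1·9; with 39 mod 8 = 7, (2/39) = +1; sign now -1; continue with (9/39)
flip (9/39) -> (39/9): both odd, 9 mod 4 = 1, 39 mod 4 = 3, so the flip contributes +1; sign now -1
(39/9): 39 mod 9 = 3, so (39/9) = (3/9)
flip (3/9) -> (9/3): both odd, 3 mod 4 = 3, 9 mod 4 = 1, so the flip contributes +1; sign now -1
(9/3): 9 mod 3 = 0, so (9/3) = (0/3)
reached (0/3); gcd(a, n) > 1, so (0/3) = 0 and the symbol is 0

0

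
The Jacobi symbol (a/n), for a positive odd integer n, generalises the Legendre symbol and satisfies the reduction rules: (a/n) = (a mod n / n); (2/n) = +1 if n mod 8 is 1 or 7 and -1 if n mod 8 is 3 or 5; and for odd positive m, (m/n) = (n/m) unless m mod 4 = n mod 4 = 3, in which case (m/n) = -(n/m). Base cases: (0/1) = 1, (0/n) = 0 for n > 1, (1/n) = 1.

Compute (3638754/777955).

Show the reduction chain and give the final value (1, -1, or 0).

-1

(3638754/777955) = (526934/777955)   [reduce mod 777955]
526934 = 2^1·263467; (2/777955) = -1 since 777955 mod 8 = 3, so (526934/777955) = (-1)^1·(263467/777955); sign now -1
reciprocity: (263467/777955) = -1·(777955/263467) since 263467 mod 4 = 3, 777955 mod 4 = 3; sign now +1
(777955/263467) = (251021/263467)   [reduce mod 263467]
reciprocity: (251021/263467) = +1·(263467/251021) since 251021 mod 4 = 1, 263467 mod 4 = 3; sign now +1
(263467/251021) = (12446/251021)   [reduce mod 251021]
12446 = 2^1·6223; (2/251021) = -1 since 251021 mod 8 = 5, so (12446/251021) = (-1)^1·(6223/251021); sign now -1
reciprocity: (6223/251021) = +1·(251021/6223) since 6223 mod 4 = 3, 251021 mod 4 = 1; sign now -1
(251021/6223) = (2101/6223)   [reduce mod 6223]
reciprocity: (2101/6223) = +1·(6223/2101) since 2101 mod 4 = 1, 6223 mod 4 = 3; sign now -1
(6223/2101) = (2021/2101)   [reduce mod 2101]
reciprocity: (2021/2101) = +1·(2101/2021) since 2021 mod 4 = 1, 2101 mod 4 = 1; sign now -1
(2101/2021) = (80/2021)   [reduce mod 2021]
80 = 2^4·5; (2/2021) = -1 since 2021 mod 8 = 5, so (80/2021) = (-1)^4·(5/2021); sign now -1
reciprocity: (5/2021) = +1·(2021/5) since 5 mod 4 = 1, 2021 mod 4 = 1; sign now -1
(2021/5) = (1/5)   [reduce mod 5]
(1/5) = 1; final value = sign = -1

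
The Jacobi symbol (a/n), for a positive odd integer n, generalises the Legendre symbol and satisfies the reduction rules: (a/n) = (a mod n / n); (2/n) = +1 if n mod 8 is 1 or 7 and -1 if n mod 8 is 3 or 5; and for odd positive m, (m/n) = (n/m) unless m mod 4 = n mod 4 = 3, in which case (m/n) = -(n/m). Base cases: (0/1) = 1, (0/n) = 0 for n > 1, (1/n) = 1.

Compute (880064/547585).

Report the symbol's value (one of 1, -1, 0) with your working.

(880064/547585): 880064 mod 547585 = 332479, so (880064/547585) = (332479/547585)
flip (332479/547585) -> (547585/332479): both odd, 332479 mod 4 = 3, 547585 mod 4 = 1, so the flip contributes +1; sign now +1
(547585/332479): 547585 mod 332479 = 215106, so (547585/332479) = (215106/332479)
factor out 2^1: 215106 = 2^1·107553; with 332479 mod 8 = 7, (2/332479) = +1; sign now +1; continue with (107553/332479)
flip (107553/332479) -> (332479/107553): both odd, 107553 mod 4 = 1, 332479 mod 4 = 3, so the flip contributes +1; sign now +1
(332479/107553): 332479 mod 107553 = 9820, so (332479/107553) = (9820/107553)
factor out 2^2: 9820 = 2^2·2455; with 107553 mod 8 = 1, (2/107553) = +1; sign now +1; continue with (2455/107553)
flip (2455/107553) -> (107553/2455): both odd, 2455 mod 4 = 3, 107553 mod 4 = 1, so the flip contributes +1; sign now +1
(107553/2455): 107553 mod 2455 = 1988, so (107553/2455) = (1988/2455)
factor out 2^2: 1988 = 2^2·497; with 2455 mod 8 = 7, (2/2455) = +1; sign now +1; continue with (497/2455)
flip (497/2455) -> (2455/497): both odd, 497 mod 4 = 1, 2455 mod 4 = 3, so the flip contributes +1; sign now +1
(2455/497): 2455 mod 497 = 467, so (2455/497) = (467/497)
flip (467/497) -> (497/467): both odd, 467 mod 4 = 3, 497 mod 4 = 1, so the flip contributes +1; sign now +1
(497/467): 497 mod 467 = 30, so (497/467) = (30/467)
factor out 2^1: 30 = 2^1·15; with 467 mod 8 = 3, (2/467) = -1; sign now -1; continue with (15/467)
flip (15/467) -> (467/15): both odd, 15 mod 4 = 3, 467 mod 4 = 3, so the flip contributes -1; sign now +1
(467/15): 467 mod 15 = 2, so (467/15) = (2/15)
factor out 2^1: 2 = 2^1·1; with 15 mod 8 = 7, (2/15) = +1; sign now +1; continue with (1/15)
reached (1/15) = 1, so the symbol is +1

1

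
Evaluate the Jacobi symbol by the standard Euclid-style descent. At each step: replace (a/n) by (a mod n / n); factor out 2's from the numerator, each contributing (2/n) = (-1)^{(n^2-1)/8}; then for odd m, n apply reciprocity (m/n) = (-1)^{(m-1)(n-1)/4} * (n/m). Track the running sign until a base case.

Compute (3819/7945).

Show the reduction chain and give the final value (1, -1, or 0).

flip (3819/7945) -> (7945/3819): both odd, 3819 mod 4 = 3, 7945 mod 4 = 1, so the flip contributes +1; sign now +1
(7945/3819): 7945 mod 3819 = 307, so (7945/3819) = (307/3819)
flip (307/3819) -> (3819/307): both odd, 307 mod 4 = 3, 3819 mod 4 = 3, so the flip contributes -1; sign now -1
(3819/307): 3819 mod 307 = 135, so (3819/307) = (135/307)
flip (135/307) -> (307/135): both odd, 135 mod 4 = 3, 307 mod 4 = 3, so the flip contributes -1; sign now +1
(307/135): 307 mod 135 = 37, so (307/135) = (37/135)
flip (37/135) -> (135/37): both odd, 37 mod 4 = 1, 135 mod 4 = 3, so the flip contributes +1; sign now +1
(135/37): 135 mod 37 = 24, so (135/37) = (24/37)
factor out 2^3: 24 = 2^3·3; with 37 mod 8 = 5, (2/37) = -1; sign now -1; continue with (3/37)
flip (3/37) -> (37/3): both odd, 3 mod 4 = 3, 37 mod 4 = 1, so the flip contributes +1; sign now -1
(37/3): 37 mod 3 = 1, so (37/3) = (1/3)
reached (1/3) = 1, so the symbol is -1

-1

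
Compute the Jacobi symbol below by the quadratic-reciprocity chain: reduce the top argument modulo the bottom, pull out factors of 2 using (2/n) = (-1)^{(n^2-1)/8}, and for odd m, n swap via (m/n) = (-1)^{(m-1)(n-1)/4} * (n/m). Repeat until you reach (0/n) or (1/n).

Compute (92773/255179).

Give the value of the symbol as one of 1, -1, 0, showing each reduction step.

reciprocity: (92773/255179) = +1·(255179/92773) since 92773 mod 4 = 1, 255179 mod 4 = 3; sign now +1
(255179/92773) = (69633/92773)   [reduce mod 92773]
reciprocity: (69633/92773) = +1·(92773/69633) since 69633 mod 4 = 1, 92773 mod 4 = 1; sign now +1
(92773/69633) = (23140/69633)   [reduce mod 69633]
23140 = 2^2·5785; (2/69633) = +1 since 69633 mod 8 = 1, so (23140/69633) = (+1)^2·(5785/69633); sign now +1
reciprocity: (5785/69633) = +1·(69633/5785) since 5785 mod 4 = 1, 69633 mod 4 = 1; sign now +1
(69633/5785) = (213/5785)   [reduce mod 5785]
reciprocity: (213/5785) = +1·(5785/213) since 213 mod 4 = 1, 5785 mod 4 = 1; sign now +1
(5785/213) = (34/213)   [reduce mod 213]
34 = 2^1·17; (2/213) = -1 since 213 mod 8 = 5, so (34/213) = (-1)^1·(17/213); sign now -1
reciprocity: (17/213) = +1·(213/17) since 17 mod 4 = 1, 213 mod 4 = 1; sign now -1
(213/17) = (9/17)   [reduce mod 17]
reciprocity: (9/17) = +1·(17/9) since 9 mod 4 = 1, 17 mod 4 = 1; sign now -1
(17/9) = (8/9)   [reduce mod 9]
8 = 2^3·1; (2/9) = +1 since 9 mod 8 = 1, so (8/9) = (+1)^3·(1/9); sign now -1
(1/9) = 1; final value = sign = -1

-1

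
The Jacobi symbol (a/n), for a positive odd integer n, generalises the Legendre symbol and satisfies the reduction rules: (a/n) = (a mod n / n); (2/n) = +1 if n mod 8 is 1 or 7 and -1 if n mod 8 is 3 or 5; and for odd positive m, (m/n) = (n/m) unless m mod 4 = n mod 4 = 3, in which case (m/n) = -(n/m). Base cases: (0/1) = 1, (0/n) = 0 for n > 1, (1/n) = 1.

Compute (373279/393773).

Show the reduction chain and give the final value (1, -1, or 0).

1

reciprocity: (373279/393773) = +1·(393773/373279) since 373279 mod 4 = 3, 393773 mod 4 = 1; sign now +1
(393773/373279) = (20494/373279)   [reduce mod 373279]
20494 = 2^1·10247; (2/373279) = +1 since 373279 mod 8 = 7, so (20494/373279) = (+1)^1·(10247/373279); sign now +1
reciprocity: (10247/373279) = -1·(373279/10247) since 10247 mod 4 = 3, 373279 mod 4 = 3; sign now -1
(373279/10247) = (4387/10247)   [reduce mod 10247]
reciprocity: (4387/10247) = -1·(10247/4387) since 4387 mod 4 = 3, 10247 mod 4 = 3; sign now +1
(10247/4387) = (1473/4387)   [reduce mod 4387]
reciprocity: (1473/4387) = +1·(4387/1473) since 1473 mod 4 = 1, 4387 mod 4 = 3; sign now +1
(4387/1473) = (1441/1473)   [reduce mod 1473]
reciprocity: (1441/1473) = +1·(1473/1441) since 1441 mod 4 = 1, 1473 mod 4 = 1; sign now +1
(1473/1441) = (32/1441)   [reduce mod 1441]
32 = 2^5·1; (2/1441) = +1 since 1441 mod 8 = 1, so (32/1441) = (+1)^5·(1/1441); sign now +1
(1/1441) = 1; final value = sign = +1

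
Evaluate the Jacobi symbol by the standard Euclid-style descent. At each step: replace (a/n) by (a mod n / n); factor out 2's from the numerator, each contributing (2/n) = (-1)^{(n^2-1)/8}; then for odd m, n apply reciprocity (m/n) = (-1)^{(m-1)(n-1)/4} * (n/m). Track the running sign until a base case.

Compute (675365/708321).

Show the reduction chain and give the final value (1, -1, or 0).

flip (675365/708321) -> (708321/675365): both odd, 675365 mod 4 = 1, 708321 mod 4 = 1, so the flip contributes +1; sign now +1
(708321/675365): 708321 mod 675365 = 32956, so (708321/675365) = (32956/675365)
factor out 2^2: 32956 = 2^2·8239; with 675365 mod 8 = 5, (2/675365) = -1; sign now +1; continue with (8239/675365)
flip (8239/675365) -> (675365/8239): both odd, 8239 mod 4 = 3, 675365 mod 4 = 1, so the flip contributes +1; sign now +1
(675365/8239): 675365 mod 8239 = 8006, so (675365/8239) = (8006/8239)
factor out 2^1: 8006 = 2^1·4003; with 8239 mod 8 = 7, (2/8239) = +1; sign now +1; continue with (4003/8239)
flip (4003/8239) -> (8239/4003): both odd, 4003 mod 4 = 3, 8239 mod 4 = 3, so the flip contributes -1; sign now -1
(8239/4003): 8239 mod 4003 = 233, so (8239/4003) = (233/4003)
flip (233/4003) -> (4003/233): both odd, 233 mod 4 = 1, 4003 mod 4 = 3, so the flip contributes +1; sign now -1
(4003/233): 4003 mod 233 = 42, so (4003/233) = (42/233)
factor out 2^1: 42 = 2^1·21; with 233 mod 8 = 1, (2/233) = +1; sign now -1; continue with (21/233)
flip (21/233) -> (233/21): both odd, 21 mod 4 = 1, 233 mod 4 = 1, so the flip contributes +1; sign now -1
(233/21): 233 mod 21 = 2, so (233/21) = (2/21)
factor out 2^1: 2 = 2^1·1; with 21 mod 8 = 5, (2/21) = -1; sign now +1; continue with (1/21)
reached (1/21) = 1, so the symbol is +1

1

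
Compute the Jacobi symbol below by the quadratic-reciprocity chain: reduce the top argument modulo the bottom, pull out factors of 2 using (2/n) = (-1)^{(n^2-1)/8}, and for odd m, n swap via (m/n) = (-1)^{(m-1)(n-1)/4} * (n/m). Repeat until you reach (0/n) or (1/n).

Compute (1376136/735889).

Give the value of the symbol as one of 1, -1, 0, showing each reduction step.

(1376136/735889) = (640247/735889)   [reduce mod 735889]
reciprocity: (640247/735889) = +1·(735889/640247) since 640247 mod 4 = 3, 735889 mod 4 = 1; sign now +1
(735889/640247) = (95642/640247)   [reduce mod 640247]
95642 = 2^1·47821; (2/640247) = +1 since 640247 mod 8 = 7, so (95642/640247) = (+1)^1·(47821/640247); sign now +1
reciprocity: (47821/640247) = +1·(640247/47821) since 47821 mod 4 = 1, 640247 mod 4 = 3; sign now +1
(640247/47821) = (18574/47821)   [reduce mod 47821]
18574 = 2^1·9287; (2/47821) = -1 since 47821 mod 8 = 5, so (18574/47821) = (-1)^1·(9287/47821); sign now -1
reciprocity: (9287/47821) = +1·(47821/9287) since 9287 mod 4 = 3, 47821 mod 4 = 1; sign now -1
(47821/9287) = (1386/9287)   [reduce mod 9287]
1386 = 2^1·693; (2/9287) = +1 since 9287 mod 8 = 7, so (1386/9287) = (+1)^1·(693/9287); sign now -1
reciprocity: (693/9287) = +1·(9287/693) since 693 mod 4 = 1, 9287 mod 4 = 3; sign now -1
(9287/693) = (278/693)   [reduce mod 693]
278 = 2^1·139; (2/693) = -1 since 693 mod 8 = 5, so (278/693) = (-1)^1·(139/693); sign now +1
reciprocity: (139/693) = +1·(693/139) since 139 mod 4 = 3, 693 mod 4 = 1; sign now +1
(693/139) = (137/139)   [reduce mod 139]
reciprocity: (137/139) = +1·(139/137) since 137 mod 4 = 1, 139 mod 4 = 3; sign now +1
(139/137) = (2/137)   [reduce mod 137]
2 = 2^1·1; (2/137) = +1 since 137 mod 8 = 1, so (2/137) = (+1)^1·(1/137); sign now +1
(1/137) = 1; final value = sign = +1

1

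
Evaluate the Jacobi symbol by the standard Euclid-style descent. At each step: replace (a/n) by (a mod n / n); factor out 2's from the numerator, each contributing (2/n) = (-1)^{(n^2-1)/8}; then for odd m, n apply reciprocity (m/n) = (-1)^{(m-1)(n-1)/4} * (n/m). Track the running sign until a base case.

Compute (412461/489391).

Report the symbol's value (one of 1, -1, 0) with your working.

0

flip (412461/489391) -> (489391/412461): both odd, 412461 mod 4 = 1, 489391 mod 4 = 3, so the flip contributes +1; sign now +1
(489391/412461): 489391 mod 412461 = 76930, so (489391/412461) = (76930/412461)
factor out 2^1: 76930 = 2^1·38465; with 412461 mod 8 = 5, (2/412461) = -1; sign now -1; continue with (38465/412461)
flip (38465/412461) -> (412461/38465): both odd, 38465 mod 4 = 1, 412461 mod 4 = 1, so the flip contributes +1; sign now -1
(412461/38465): 412461 mod 38465 = 27811, so (412461/38465) = (27811/38465)
flip (27811/38465) -> (38465/27811): both odd, 27811 mod 4 = 3, 38465 mod 4 = 1, so the flip contributes +1; sign now -1
(38465/27811): 38465 mod 27811 = 10654, so (38465/27811) = (10654/27811)
factor out 2^1: 10654 = 2^1·5327; with 27811 mod 8 = 3, (2/27811) = -1; sign now +1; continue with (5327/27811)
flip (5327/27811) -> (27811/5327): both odd, 5327 mod 4 = 3, 27811 mod 4 = 3, so the flip contributes -1; sign now -1
(27811/5327): 27811 mod 5327 = 1176, so (27811/5327) = (1176/5327)
factor out 2^3: 1176 = 2^3·147; with 5327 mod 8 = 7, (2/5327) = +1; sign now -1; continue with (147/5327)
flip (147/5327) -> (5327/147): both odd, 147 mod 4 = 3, 5327 mod 4 = 3, so the flip contributes -1; sign now +1
(5327/147): 5327 mod 147 = 35, so (5327/147) = (35/147)
flip (35/147) -> (147/35): both odd, 35 mod 4 = 3, 147 mod 4 = 3, so the flip contributes -1; sign now -1
(147/35): 147 mod 35 = 7, so (147/35) = (7/35)
flip (7/35) -> (35/7): both odd, 7 mod 4 = 3, 35 mod 4 = 3, so the flip contributes -1; sign now +1
(35/7): 35 mod 7 = 0, so (35/7) = (0/7)
reached (0/7); gcd(a, n) > 1, so (0/7) = 0 and the symbol is 0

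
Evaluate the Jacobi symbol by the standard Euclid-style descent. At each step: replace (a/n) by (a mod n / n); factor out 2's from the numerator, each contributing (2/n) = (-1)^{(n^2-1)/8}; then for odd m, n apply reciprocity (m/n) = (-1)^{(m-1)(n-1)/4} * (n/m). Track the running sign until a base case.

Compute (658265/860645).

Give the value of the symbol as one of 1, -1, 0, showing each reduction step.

0

flip (658265/860645) -> (860645/658265): both odd, 658265 mod 4 = 1, 860645 mod 4 = 1, so the flip contributes +1; sign now +1
(860645/658265): 860645 mod 658265 = 202380, so (860645/658265) = (202380/658265)
factor out 2^2: 202380 = 2^2·50595; with 658265 mod 8 = 1, (2/658265) = +1; sign now +1; continue with (50595/658265)
flip (50595/658265) -> (658265/50595): both odd, 50595 mod 4 = 3, 658265 mod 4 = 1, so the flip contributes +1; sign now +1
(658265/50595): 658265 mod 50595 = 530, so (658265/50595) = (530/50595)
factor out 2^1: 530 = 2^1·265; with 50595 mod 8 = 3, (2/50595) = -1; sign now -1; continue with (265/50595)
flip (265/50595) -> (50595/265): both odd, 265 mod 4 = 1, 50595 mod 4 = 3, so the flip contributes +1; sign now -1
(50595/265): 50595 mod 265 = 245, so (50595/265) = (245/265)
flip (245/265) -> (265/245): both odd, 245 mod 4 = 1, 265 mod 4 = 1, so the flip contributes +1; sign now -1
(265/245): 265 mod 245 = 20, so (265/245) = (20/245)
factor out 2^2: 20 = 2^2·5; with 245 mod 8 = 5, (2/245) = -1; sign now -1; continue with (5/245)
flip (5/245) -> (245/5): both odd, 5 mod 4 = 1, 245 mod 4 = 1, so the flip contributes +1; sign now -1
(245/5): 245 mod 5 = 0, so (245/5) = (0/5)
reached (0/5); gcd(a, n) > 1, so (0/5) = 0 and the symbol is 0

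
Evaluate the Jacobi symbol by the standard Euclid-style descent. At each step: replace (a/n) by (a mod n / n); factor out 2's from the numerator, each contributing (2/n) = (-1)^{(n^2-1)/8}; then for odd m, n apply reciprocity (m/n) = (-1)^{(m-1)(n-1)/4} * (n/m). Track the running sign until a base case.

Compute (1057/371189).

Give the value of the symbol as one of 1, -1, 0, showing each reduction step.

0

reciprocity: (1057/371189) = +1·(371189/1057) since 1057 mod 4 = 1, 371189 mod 4 = 1; sign now +1
(371189/1057) = (182/1057)   [reduce mod 1057]
182 = 2^1·91; (2/1057) = +1 since 1057 mod 8 = 1, so (182/1057) = (+1)^1·(91/1057); sign now +1
reciprocity: (91/1057) = +1·(1057/91) since 91 mod 4 = 3, 1057 mod 4 = 1; sign now +1
(1057/91) = (56/91)   [reduce mod 91]
56 = 2^3·7; (2/91) = -1 since 91 mod 8 = 3, so (56/91) = (-1)^3·(7/91); sign now -1
reciprocity: (7/91) = -1·(91/7) since 7 mod 4 = 3, 91 mod 4 = 3; sign now +1
(91/7) = (0/7)   [reduce mod 7]
(0/7) = 0   [gcd(a, n) > 1]; final value = 0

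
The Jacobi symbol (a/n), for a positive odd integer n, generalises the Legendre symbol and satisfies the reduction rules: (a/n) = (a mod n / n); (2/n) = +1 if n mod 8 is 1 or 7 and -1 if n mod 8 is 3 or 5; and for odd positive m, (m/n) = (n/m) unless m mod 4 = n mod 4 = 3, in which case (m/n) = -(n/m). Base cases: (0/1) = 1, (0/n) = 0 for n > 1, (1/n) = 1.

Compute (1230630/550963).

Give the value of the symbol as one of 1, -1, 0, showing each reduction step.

(1230630/550963) = (128704/550963)   [reduce mod 550963]
128704 = 2^6·2011; (2/550963) = -1 since 550963 mod 8 = 3, so (128704/550963) = (-1)^6·(2011/550963); sign now +1
reciprocity: (2011/550963) = -1·(550963/2011) since 2011 mod 4 = 3, 550963 mod 4 = 3; sign now -1
(550963/2011) = (1960/2011)   [reduce mod 2011]
1960 = 2^3·245; (2/2011) = -1 since 2011 mod 8 = 3, so (1960/2011) = (-1)^3·(245/2011); sign now +1
reciprocity: (245/2011) = +1·(2011/245) since 245 mod 4 = 1, 2011 mod 4 = 3; sign now +1
(2011/245) = (51/245)   [reduce mod 245]
reciprocity: (51/245) = +1·(245/51) since 51 mod 4 = 3, 245 mod 4 = 1; sign now +1
(245/51) = (41/51)   [reduce mod 51]
reciprocity: (41/51) = +1·(51/41) since 41 mod 4 = 1, 51 mod 4 = 3; sign now +1
(51/41) = (10/41)   [reduce mod 41]
10 = 2^1·5; (2/41) = +1 since 41 mod 8 = 1, so (10/41) = (+1)^1·(5/41); sign now +1
reciprocity: (5/41) = +1·(41/5) since 5 mod 4 = 1, 41 mod 4 = 1; sign now +1
(41/5) = (1/5)   [reduce mod 5]
(1/5) = 1; final value = sign = +1

1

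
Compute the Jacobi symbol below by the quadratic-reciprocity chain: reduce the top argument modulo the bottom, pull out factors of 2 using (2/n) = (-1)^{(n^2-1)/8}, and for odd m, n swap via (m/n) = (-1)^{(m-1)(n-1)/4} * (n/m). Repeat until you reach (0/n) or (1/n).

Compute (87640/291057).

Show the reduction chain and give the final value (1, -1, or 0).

-1

87640 = 2^3·10955; (2/291057) = +1 since 291057 mod 8 = 1, so (87640/291057) = (+1)^3·(10955/291057); sign now +1
reciprocity: (10955/291057) = +1·(291057/10955) since 10955 mod 4 = 3, 291057 mod 4 = 1; sign now +1
(291057/10955) = (6227/10955)   [reduce mod 10955]
reciprocity: (6227/10955) = -1·(10955/6227) since 6227 mod 4 = 3, 10955 mod 4 = 3; sign now -1
(10955/6227) = (4728/6227)   [reduce mod 6227]
4728 = 2^3·591; (2/6227) = -1 since 6227 mod 8 = 3, so (4728/6227) = (-1)^3·(591/6227); sign now +1
reciprocity: (591/6227) = -1·(6227/591) since 591 mod 4 = 3, 6227 mod 4 = 3; sign now -1
(6227/591) = (317/591)   [reduce mod 591]
reciprocity: (317/591) = +1·(591/317) since 317 mod 4 = 1, 591 mod 4 = 3; sign now -1
(591/317) = (274/317)   [reduce mod 317]
274 = 2^1·137; (2/317) = -1 since 317 mod 8 = 5, so (274/317) = (-1)^1·(137/317); sign now +1
reciprocity: (137/317) = +1·(317/137) since 137 mod 4 = 1, 317 mod 4 = 1; sign now +1
(317/137) = (43/137)   [reduce mod 137]
reciprocity: (43/137) = +1·(137/43) since 43 mod 4 = 3, 137 mod 4 = 1; sign now +1
(137/43) = (8/43)   [reduce mod 43]
8 = 2^3·1; (2/43) = -1 since 43 mod 8 = 3, so (8/43) = (-1)^3·(1/43); sign now -1
(1/43) = 1; final value = sign = -1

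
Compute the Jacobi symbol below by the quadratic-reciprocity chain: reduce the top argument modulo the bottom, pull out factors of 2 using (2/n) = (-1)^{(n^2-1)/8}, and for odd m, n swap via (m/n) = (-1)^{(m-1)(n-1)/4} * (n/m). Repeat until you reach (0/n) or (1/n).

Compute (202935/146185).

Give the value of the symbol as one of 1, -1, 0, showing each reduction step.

0

(202935/146185) = (56750/146185)   [reduce mod 146185]
56750 = 2^1·28375; (2/146185) = +1 since 146185 mod 8 = 1, so (56750/146185) = (+1)^1·(28375/146185); sign now +1
reciprocity: (28375/146185) = +1·(146185/28375) since 28375 mod 4 = 3, 146185 mod 4 = 1; sign now +1
(146185/28375) = (4310/28375)   [reduce mod 28375]
4310 = 2^1·2155; (2/28375) = +1 since 28375 mod 8 = 7, so (4310/28375) = (+1)^1·(2155/28375); sign now +1
reciprocity: (2155/28375) = -1·(28375/2155) since 2155 mod 4 = 3, 28375 mod 4 = 3; sign now -1
(28375/2155) = (360/2155)   [reduce mod 2155]
360 = 2^3·45; (2/2155) = -1 since 2155 mod 8 = 3, so (360/2155) = (-1)^3·(45/2155); sign now +1
reciprocity: (45/2155) = +1·(2155/45) since 45 mod 4 = 1, 2155 mod 4 = 3; sign now +1
(2155/45) = (40/45)   [reduce mod 45]
40 = 2^3·5; (2/45) = -1 since 45 mod 8 = 5, so (40/45) = (-1)^3·(5/45); sign now -1
reciprocity: (5/45) = +1·(45/5) since 5 mod 4 = 1, 45 mod 4 = 1; sign now -1
(45/5) = (0/5)   [reduce mod 5]
(0/5) = 0   [gcd(a, n) > 1]; final value = 0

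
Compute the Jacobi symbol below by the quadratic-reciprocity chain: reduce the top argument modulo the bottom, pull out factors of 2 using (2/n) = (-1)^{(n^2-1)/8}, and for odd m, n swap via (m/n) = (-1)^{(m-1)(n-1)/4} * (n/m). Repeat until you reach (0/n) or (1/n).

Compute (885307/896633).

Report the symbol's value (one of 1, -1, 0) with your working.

reciprocity: (885307/896633) = +1·(896633/885307) since 885307 mod 4 = 3, 896633 mod 4 = 1; sign now +1
(896633/885307) = (11326/885307)   [reduce mod 885307]
11326 = 2^1·5663; (2/885307) = -1 since 885307 mod 8 = 3, so (11326/885307) = (-1)^1·(5663/885307); sign now -1
reciprocity: (5663/885307) = -1·(885307/5663) since 5663 mod 4 = 3, 885307 mod 4 = 3; sign now +1
(885307/5663) = (1879/5663)   [reduce mod 5663]
reciprocity: (1879/5663) = -1·(5663/1879) since 1879 mod 4 = 3, 5663 mod 4 = 3; sign now -1
(5663/1879) = (26/1879)   [reduce mod 1879]
26 = 2^1·13; (2/1879) = +1 since 1879 mod 8 = 7, so (26/1879) = (+1)^1·(13/1879); sign now -1
reciprocity: (13/1879) = +1·(1879/13) since 13 mod 4 = 1, 1879 mod 4 = 3; sign now -1
(1879/13) = (7/13)   [reduce mod 13]
reciprocity: (7/13) = +1·(13/7) since 7 mod 4 = 3, 13 mod 4 = 1; sign now -1
(13/7) = (6/7)   [reduce mod 7]
6 = 2^1·3; (2/7) = +1 since 7 mod 8 = 7, so (6/7) = (+1)^1·(3/7); sign now -1
reciprocity: (3/7) = -1·(7/3) since 3 mod 4 = 3, 7 mod 4 = 3; sign now +1
(7/3) = (1/3)   [reduce mod 3]
(1/3) = 1; final value = sign = +1

1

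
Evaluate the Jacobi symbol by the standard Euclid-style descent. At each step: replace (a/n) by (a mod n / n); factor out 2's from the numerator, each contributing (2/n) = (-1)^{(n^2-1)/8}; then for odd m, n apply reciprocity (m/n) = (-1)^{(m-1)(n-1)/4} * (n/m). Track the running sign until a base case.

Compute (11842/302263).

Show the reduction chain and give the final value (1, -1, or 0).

1

factor out 2^1: 11842 = 2^1·5921; with 302263 mod 8 = 7, (2/302263) = +1; sign now +1; continue with (5921/302263)
flip (5921/302263) -> (302263/5921): both odd, 5921 mod 4 = 1, 302263 mod 4 = 3, so the flip contributes +1; sign now +1
(302263/5921): 302263 mod 5921 = 292, so (302263/5921) = (292/5921)
factor out 2^2: 292 = 2^2·73; with 5921 mod 8 = 1, (2/5921) = +1; sign now +1; continue with (73/5921)
flip (73/5921) -> (5921/73): both odd, 73 mod 4 = 1, 5921 mod 4 = 1, so the flip contributes +1; sign now +1
(5921/73): 5921 mod 73 = 8, so (5921/73) = (8/73)
factor out 2^3: 8 = 2^3·1; with 73 mod 8 = 1, (2/73) = +1; sign now +1; continue with (1/73)
reached (1/73) = 1, so the symbol is +1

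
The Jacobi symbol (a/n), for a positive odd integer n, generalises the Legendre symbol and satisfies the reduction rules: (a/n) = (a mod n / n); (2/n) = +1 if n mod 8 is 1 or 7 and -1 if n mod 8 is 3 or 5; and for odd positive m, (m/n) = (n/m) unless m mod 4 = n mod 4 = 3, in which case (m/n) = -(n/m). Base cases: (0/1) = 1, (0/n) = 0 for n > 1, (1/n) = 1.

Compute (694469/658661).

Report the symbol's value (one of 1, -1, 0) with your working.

(694469/658661): 694469 mod 658661 = 35808, so (694469/658661) = (35808/658661)
factor out 2^5: 35808 = 2^5·1119; with 658661 mod 8 = 5, (2/658661) = -1; sign now -1; continue with (1119/658661)
flip (1119/658661) -> (658661/1119): both odd, 1119 mod 4 = 3, 658661 mod 4 = 1, so the flip contributes +1; sign now -1
(658661/1119): 658661 mod 1119 = 689, so (658661/1119) = (689/1119)
flip (689/1119) -> (1119/689): both odd, 689 mod 4 = 1, 1119 mod 4 = 3, so the flip contributes +1; sign now -1
(1119/689): 1119 mod 689 = 430, so (1119/689) = (430/689)
factor out 2^1: 430 = 2^1·215; with 689 mod 8 = 1, (2/689) = +1; sign now -1; continue with (215/689)
flip (215/689) -> (689/215): both odd, 215 mod 4 = 3, 689 mod 4 = 1, so the flip contributes +1; sign now -1
(689/215): 689 mod 215 = 44, so (689/215) = (44/215)
factor out 2^2: 44 = 2^2·11; with 215 mod 8 = 7, (2/215) = +1; sign now -1; continue with (11/215)
flip (11/215) -> (215/11): both odd, 11 mod 4 = 3, 215 mod 4 = 3, so the flip contributes -1; sign now +1
(215/11): 215 mod 11 = 6, so (215/11) = (6/11)
factor out 2^1: 6 = 2^1·3; with 11 mod 8 = 3, (2/11) = -1; sign now -1; continue with (3/11)
flip (3/11) -> (11/3): both odd, 3 mod 4 = 3, 11 mod 4 = 3, so the flip contributes -1; sign now +1
(11/3): 11 mod 3 = 2, so (11/3) = (2/3)
factor out 2^1: 2 = 2^1·1; with 3 mod 8 = 3, (2/3) = -1; sign now -1; continue with (1/3)
reached (1/3) = 1, so the symbol is -1

-1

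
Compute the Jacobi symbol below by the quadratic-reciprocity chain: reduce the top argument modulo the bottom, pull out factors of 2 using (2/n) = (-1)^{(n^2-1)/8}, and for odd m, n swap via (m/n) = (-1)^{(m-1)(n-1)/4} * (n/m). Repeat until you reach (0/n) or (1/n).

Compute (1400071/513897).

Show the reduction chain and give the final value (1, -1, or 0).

-1

(1400071/513897): 1400071 mod 513897 = 372277, so (1400071/513897) = (372277/513897)
flip (372277/513897) -> (513897/372277): both odd, 372277 mod 4 = 1, 513897 mod 4 = 1, so the flip contributes +1; sign now +1
(513897/372277): 513897 mod 372277 = 141620, so (513897/372277) = (141620/372277)
factor out 2^2: 141620 = 2^2·35405; with 372277 mod 8 = 5, (2/372277) = -1; sign now +1; continue with (35405/372277)
flip (35405/372277) -> (372277/35405): both odd, 35405 mod 4 = 1, 372277 mod 4 = 1, so the flip contributes +1; sign now +1
(372277/35405): 372277 mod 35405 = 18227, so (372277/35405) = (18227/35405)
flip (18227/35405) -> (35405/18227): both odd, 18227 mod 4 = 3, 35405 mod 4 = 1, so the flip contributes +1; sign now +1
(35405/18227): 35405 mod 18227 = 17178, so (35405/18227) = (17178/18227)
factor out 2^1: 17178 = 2^1·8589; with 18227 mod 8 = 3, (2/18227) = -1; sign now -1; continue with (8589/18227)
flip (8589/18227) -> (18227/8589): both odd, 8589 mod 4 = 1, 18227 mod 4 = 3, so the flip contributes +1; sign now -1
(18227/8589): 18227 mod 8589 = 1049, so (18227/8589) = (1049/8589)
flip (1049/8589) -> (8589/1049): both odd, 1049 mod 4 = 1, 8589 mod 4 = 1, so the flip contributes +1; sign now -1
(8589/1049): 8589 mod 1049 = 197, so (8589/1049) = (197/1049)
flip (197/1049) -> (1049/197): both odd, 197 mod 4 = 1, 1049 mod 4 = 1, so the flip contributes +1; sign now -1
(1049/197): 1049 mod 197 = 64, so (1049/197) = (64/197)
factor out 2^6: 64 = 2^6·1; with 197 mod 8 = 5, (2/197) = -1; sign now -1; continue with (1/197)
reached (1/197) = 1, so the symbol is -1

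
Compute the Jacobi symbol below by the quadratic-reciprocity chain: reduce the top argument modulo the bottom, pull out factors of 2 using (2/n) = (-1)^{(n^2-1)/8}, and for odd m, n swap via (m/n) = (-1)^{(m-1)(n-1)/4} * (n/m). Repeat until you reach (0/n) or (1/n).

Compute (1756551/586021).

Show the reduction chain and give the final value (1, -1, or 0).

-1

(1756551/586021) = (584509/586021)   [reduce mod 586021]
reciprocity: (584509/586021) = +1·(586021/584509) since 584509 mod 4 = 1, 586021 mod 4 = 1; sign now +1
(586021/584509) = (1512/584509)   [reduce mod 584509]
1512 = 2^3·189; (2/584509) = -1 since 584509 mod 8 = 5, so (1512/584509) = (-1)^3·(189/584509); sign now -1
reciprocity: (189/584509) = +1·(584509/189) since 189 mod 4 = 1, 584509 mod 4 = 1; sign now -1
(584509/189) = (121/189)   [reduce mod 189]
reciprocity: (121/189) = +1·(189/121) since 121 mod 4 = 1, 189 mod 4 = 1; sign now -1
(189/121) = (68/121)   [reduce mod 121]
68 = 2^2·17; (2/121) = +1 since 121 mod 8 = 1, so (68/121) = (+1)^2·(17/121); sign now -1
reciprocity: (17/121) = +1·(121/17) since 17 mod 4 = 1, 121 mod 4 = 1; sign now -1
(121/17) = (2/17)   [reduce mod 17]
2 = 2^1·1; (2/17) = +1 since 17 mod 8 = 1, so (2/17) = (+1)^1·(1/17); sign now -1
(1/17) = 1; final value = sign = -1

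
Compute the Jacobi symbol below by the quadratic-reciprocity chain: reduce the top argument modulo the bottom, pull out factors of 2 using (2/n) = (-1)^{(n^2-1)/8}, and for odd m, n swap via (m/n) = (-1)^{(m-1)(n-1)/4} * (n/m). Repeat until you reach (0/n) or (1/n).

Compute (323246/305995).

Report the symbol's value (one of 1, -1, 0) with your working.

(323246/305995) = (17251/305995)   [reduce mod 305995]
reciprocity: (17251/305995) = -1·(305995/17251) since 17251 mod 4 = 3, 305995 mod 4 = 3; sign now -1
(305995/17251) = (12728/17251)   [reduce mod 17251]
12728 = 2^3·1591; (2/17251) = -1 since 17251 mod 8 = 3, so (12728/17251) = (-1)^3·(1591/17251); sign now +1
reciprocity: (1591/17251) = -1·(17251/1591) since 1591 mod 4 = 3, 17251 mod 4 = 3; sign now -1
(17251/1591) = (1341/1591)   [reduce mod 1591]
reciprocity: (1341/1591) = +1·(1591/1341) since 1341 mod 4 = 1, 1591 mod 4 = 3; sign now -1
(1591/1341) = (250/1341)   [reduce mod 1341]
250 = 2^1·125; (2/1341) = -1 since 1341 mod 8 = 5, so (250/1341) = (-1)^1·(125/1341); sign now +1
reciprocity: (125/1341) = +1·(1341/125) since 125 mod 4 = 1, 1341 mod 4 = 1; sign now +1
(1341/125) = (91/125)   [reduce mod 125]
reciprocity: (91/125) = +1·(125/91) since 91 mod 4 = 3, 125 mod 4 = 1; sign now +1
(125/91) = (34/91)   [reduce mod 91]
34 = 2^1·17; (2/91) = -1 since 91 mod 8 = 3, so (34/91) = (-1)^1·(17/91); sign now -1
reciprocity: (17/91) = +1·(91/17) since 17 mod 4 = 1, 91 mod 4 = 3; sign now -1
(91/17) = (6/17)   [reduce mod 17]
6 = 2^1·3; (2/17) = +1 since 17 mod 8 = 1, so (6/17) = (+1)^1·(3/17); sign now -1
reciprocity: (3/17) = +1·(17/3) since 3 mod 4 = 3, 17 mod 4 = 1; sign now -1
(17/3) = (2/3)   [reduce mod 3]
2 = 2^1·1; (2/3) = -1 since 3 mod 8 = 3, so (2/3) = (-1)^1·(1/3); sign now +1
(1/3) = 1; final value = sign = +1

1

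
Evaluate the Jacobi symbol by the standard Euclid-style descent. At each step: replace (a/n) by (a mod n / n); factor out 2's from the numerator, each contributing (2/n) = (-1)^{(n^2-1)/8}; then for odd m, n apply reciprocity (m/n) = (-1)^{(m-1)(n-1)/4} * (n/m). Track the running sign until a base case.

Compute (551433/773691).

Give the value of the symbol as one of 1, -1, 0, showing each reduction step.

0

reciprocity: (551433/773691) = +1·(773691/551433) since 551433 mod 4 = 1, 773691 mod 4 = 3; sign now +1
(773691/551433) = (222258/551433)   [reduce mod 551433]
222258 = 2^1·111129; (2/551433) = +1 since 551433 mod 8 = 1, so (222258/551433) = (+1)^1·(111129/551433); sign now +1
reciprocity: (111129/551433) = +1·(551433/111129) since 111129 mod 4 = 1, 551433 mod 4 = 1; sign now +1
(551433/111129) = (106917/111129)   [reduce mod 111129]
reciprocity: (106917/111129) = +1·(111129/106917) since 106917 mod 4 = 1, 111129 mod 4 = 1; sign now +1
(111129/106917) = (4212/106917)   [reduce mod 106917]
4212 = 2^2·1053; (2/106917) = -1 since 106917 mod 8 = 5, so (4212/106917) = (-1)^2·(1053/106917); sign now +1
reciprocity: (1053/106917) = +1·(106917/1053) since 1053 mod 4 = 1, 106917 mod 4 = 1; sign now +1
(106917/1053) = (564/1053)   [reduce mod 1053]
564 = 2^2·141; (2/1053) = -1 since 1053 mod 8 = 5, so (564/1053) = (-1)^2·(141/1053); sign now +1
reciprocity: (141/1053) = +1·(1053/141) since 141 mod 4 = 1, 1053 mod 4 = 1; sign now +1
(1053/141) = (66/141)   [reduce mod 141]
66 = 2^1·33; (2/141) = -1 since 141 mod 8 = 5, so (66/141) = (-1)^1·(33/141); sign now -1
reciprocity: (33/141) = +1·(141/33) since 33 mod 4 = 1, 141 mod 4 = 1; sign now -1
(141/33) = (9/33)   [reduce mod 33]
reciprocity: (9/33) = +1·(33/9) since 9 mod 4 = 1, 33 mod 4 = 1; sign now -1
(33/9) = (6/9)   [reduce mod 9]
6 = 2^1·3; (2/9) = +1 since 9 mod 8 = 1, so (6/9) = (+1)^1·(3/9); sign now -1
reciprocity: (3/9) = +1·(9/3) since 3 mod 4 = 3, 9 mod 4 = 1; sign now -1
(9/3) = (0/3)   [reduce mod 3]
(0/3) = 0   [gcd(a, n) > 1]; final value = 0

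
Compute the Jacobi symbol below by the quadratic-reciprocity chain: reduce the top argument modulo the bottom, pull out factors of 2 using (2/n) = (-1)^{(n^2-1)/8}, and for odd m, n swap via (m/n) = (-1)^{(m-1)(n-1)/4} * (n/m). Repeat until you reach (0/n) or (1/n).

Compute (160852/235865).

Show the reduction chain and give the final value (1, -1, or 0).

-1

factor out 2^2: 160852 = 2^2·40213; with 235865 mod 8 = 1, (2/235865) = +1; sign now +1; continue with (40213/235865)
flip (40213/235865) -> (235865/40213): both odd, 40213 mod 4 = 1, 235865 mod 4 = 1, so the flip contributes +1; sign now +1
(235865/40213): 235865 mod 40213 = 34800, so (235865/40213) = (34800/40213)
factor out 2^4: 34800 = 2^4·2175; with 40213 mod 8 = 5, (2/40213) = -1; sign now +1; continue with (2175/40213)
flip (2175/40213) -> (40213/2175): both odd, 2175 mod 4 = 3, 40213 mod 4 = 1, so the flip contributes +1; sign now +1
(40213/2175): 40213 mod 2175 = 1063, so (40213/2175) = (1063/2175)
flip (1063/2175) -> (2175/1063): both odd, 1063 mod 4 = 3, 2175 mod 4 = 3, so the flip contributes -1; sign now -1
(2175/1063): 2175 mod 1063 = 49, so (2175/1063) = (49/1063)
flip (49/1063) -> (1063/49): both odd, 49 mod 4 = 1, 1063 mod 4 = 3, so the flip contributes +1; sign now -1
(1063/49): 1063 mod 49 = 34, so (1063/49) = (34/49)
factor out 2^1: 34 = 2^1·17; with 49 mod 8 = 1, (2/49) = +1; sign now -1; continue with (17/49)
flip (17/49) -> (49/17): both odd, 17 mod 4 = 1, 49 mod 4 = 1, so the flip contributes +1; sign now -1
(49/17): 49 mod 17 = 15, so (49/17) = (15/17)
flip (15/17) -> (17/15): both odd, 15 mod 4 = 3, 17 mod 4 = 1, so the flip contributes +1; sign now -1
(17/15): 17 mod 15 = 2, so (17/15) = (2/15)
factor out 2^1: 2 = 2^1·1; with 15 mod 8 = 7, (2/15) = +1; sign now -1; continue with (1/15)
reached (1/15) = 1, so the symbol is -1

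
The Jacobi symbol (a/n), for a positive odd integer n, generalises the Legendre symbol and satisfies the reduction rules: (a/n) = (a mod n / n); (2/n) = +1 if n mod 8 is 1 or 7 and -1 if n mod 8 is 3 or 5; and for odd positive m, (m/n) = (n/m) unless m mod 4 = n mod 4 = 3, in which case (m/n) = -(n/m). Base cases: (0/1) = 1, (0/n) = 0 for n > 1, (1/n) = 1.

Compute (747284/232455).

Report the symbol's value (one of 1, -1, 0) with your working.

(747284/232455): 747284 mod 232455 = 49919, so (747284/232455) = (49919/232455)
flip (49919/232455) -> (232455/49919): both odd, 49919 mod 4 = 3, 232455 mod 4 = 3, so the flip contributes -1; sign now -1
(232455/49919): 232455 mod 49919 = 32779, so (232455/49919) = (32779/49919)
flip (32779/49919) -> (49919/32779): both odd, 32779 mod 4 = 3, 49919 mod 4 = 3, so the flip contributes -1; sign now +1
(49919/32779): 49919 mod 32779 = 17140, so (49919/32779) = (17140/32779)
factor out 2^2: 17140 = 2^2·4285; with 32779 mod 8 = 3, (2/32779) = -1; sign now +1; continue with (4285/32779)
flip (4285/32779) -> (32779/4285): both odd, 4285 mod 4 = 1, 32779 mod 4 = 3, so the flip contributes +1; sign now +1
(32779/4285): 32779 mod 4285 = 2784, so (32779/4285) = (2784/4285)
factor out 2^5: 2784 = 2^5·87; with 4285 mod 8 = 5, (2/4285) = -1; sign now -1; continue with (87/4285)
flip (87/4285) -> (4285/87): both odd, 87 mod 4 = 3, 4285 mod 4 = 1, so the flip contributes +1; sign now -1
(4285/87): 4285 mod 87 = 22, so (4285/87) = (22/87)
factor out 2^1: 22 = 2^1·11; with 87 mod 8 = 7, (2/87) = +1; sign now -1; continue with (11/87)
flip (11/87) -> (87/11): both odd, 11 mod 4 = 3, 87 mod 4 = 3, so the flip contributes -1; sign now +1
(87/11): 87 mod 11 = 10, so (87/11) = (10/11)
factor out 2^1: 10 = 2^1·5; with 11 mod 8 = 3, (2/11) = -1; sign now -1; continue with (5/11)
flip (5/11) -> (11/5): both odd, 5 mod 4 = 1, 11 mod 4 = 3, so the flip contributes +1; sign now -1
(11/5): 11 mod 5 = 1, so (11/5) = (1/5)
reached (1/5) = 1, so the symbol is -1

-1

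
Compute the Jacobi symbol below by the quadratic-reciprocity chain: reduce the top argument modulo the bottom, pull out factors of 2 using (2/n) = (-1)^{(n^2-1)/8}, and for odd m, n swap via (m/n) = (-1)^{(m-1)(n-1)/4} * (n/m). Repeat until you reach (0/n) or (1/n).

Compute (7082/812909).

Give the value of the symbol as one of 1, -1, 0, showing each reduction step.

7082 = 2^1·3541; (2/812909) = -1 since 812909 mod 8 = 5, so (7082/812909) = (-1)^1·(3541/812909); sign now -1
reciprocity: (3541/812909) = +1·(812909/3541) since 3541 mod 4 = 1, 812909 mod 4 = 1; sign now -1
(812909/3541) = (2020/3541)   [reduce mod 3541]
2020 = 2^2·505; (2/3541) = -1 since 3541 mod 8 = 5, so (2020/3541) = (-1)^2·(505/3541); sign now -1
reciprocity: (505/3541) = +1·(3541/505) since 505 mod 4 = 1, 3541 mod 4 = 1; sign now -1
(3541/505) = (6/505)   [reduce mod 505]
6 = 2^1·3; (2/505) = +1 since 505 mod 8 = 1, so (6/505) = (+1)^1·(3/505); sign now -1
reciprocity: (3/505) = +1·(505/3) since 3 mod 4 = 3, 505 mod 4 = 1; sign now -1
(505/3) = (1/3)   [reduce mod 3]
(1/3) = 1; final value = sign = -1

-1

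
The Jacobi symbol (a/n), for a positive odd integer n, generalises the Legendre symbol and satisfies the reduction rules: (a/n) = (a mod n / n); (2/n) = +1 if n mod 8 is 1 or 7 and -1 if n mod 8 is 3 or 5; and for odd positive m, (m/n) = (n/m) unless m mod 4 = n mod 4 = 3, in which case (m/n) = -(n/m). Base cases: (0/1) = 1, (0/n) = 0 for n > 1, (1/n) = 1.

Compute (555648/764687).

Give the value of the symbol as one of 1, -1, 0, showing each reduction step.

factor out 2^7: 555648 = 2^7·4341; with 764687 mod 8 = 7, (2/764687) = +1; sign now +1; continue with (4341/764687)
flip (4341/764687) -> (764687/4341): both odd, 4341 mod 4 = 1, 764687 mod 4 = 3, so the flip contributes +1; sign now +1
(764687/4341): 764687 mod 4341 = 671, so (764687/4341) = (671/4341)
flip (671/4341) -> (4341/671): both odd, 671 mod 4 = 3, 4341 mod 4 = 1, so the flip contributes +1; sign now +1
(4341/671): 4341 mod 671 = 315, so (4341/671) = (315/671)
flip (315/671) -> (671/315): both odd, 315 mod 4 = 3, 671 mod 4 = 3, so the flip contributes -1; sign now -1
(671/315): 671 mod 315 = 41, so (671/315) = (41/315)
flip (41/315) -> (315/41): both odd, 41 mod 4 = 1, 315 mod 4 = 3, so the flip contributes +1; sign now -1
(315/41): 315 mod 41 = 28, so (315/41) = (28/41)
factor out 2^2: 28 = 2^2·7; with 41 mod 8 = 1, (2/41) = +1; sign now -1; continue with (7/41)
flip (7/41) -> (41/7): both odd, 7 mod 4 = 3, 41 mod 4 = 1, so the flip contributes +1; sign now -1
(41/7): 41 mod 7 = 6, so (41/7) = (6/7)
factor out 2^1: 6 = 2^1·3; with 7 mod 8 = 7, (2/7) = +1; sign now -1; continue with (3/7)
flip (3/7) -> (7/3): both odd, 3 mod 4 = 3, 7 mod 4 = 3, so the flip contributes -1; sign now +1
(7/3): 7 mod 3 = 1, so (7/3) = (1/3)
reached (1/3) = 1, so the symbol is +1

1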